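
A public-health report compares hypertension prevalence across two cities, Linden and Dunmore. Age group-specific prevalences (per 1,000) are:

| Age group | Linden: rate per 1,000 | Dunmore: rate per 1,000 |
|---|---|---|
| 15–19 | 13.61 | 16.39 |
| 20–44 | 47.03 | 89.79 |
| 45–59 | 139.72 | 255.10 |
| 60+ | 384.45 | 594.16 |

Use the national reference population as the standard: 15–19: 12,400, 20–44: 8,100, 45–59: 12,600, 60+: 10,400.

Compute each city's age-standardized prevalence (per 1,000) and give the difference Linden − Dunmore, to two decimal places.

-92.31

Standard total = 43,500; weights = 0.2851, 0.1862, 0.2897, 0.2391.
Linden: 0.2851×13.61 + 0.1862×47.03 + 0.2897×139.72 + 0.2391×384.45 = 145.0220 per 1,000.
Dunmore: 0.2851×16.39 + 0.1862×89.79 + 0.2897×255.10 + 0.2391×594.16 = 237.3347 per 1,000.
Difference = 145.0220 − 237.3347 = -92.3126.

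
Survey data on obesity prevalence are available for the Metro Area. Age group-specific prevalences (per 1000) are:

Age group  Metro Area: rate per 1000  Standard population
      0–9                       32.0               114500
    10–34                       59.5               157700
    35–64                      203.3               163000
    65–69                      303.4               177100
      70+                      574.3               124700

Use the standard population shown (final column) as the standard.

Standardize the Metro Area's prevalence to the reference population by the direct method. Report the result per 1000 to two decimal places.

232.74

Standard total = 737000; weights = 0.1554, 0.2140, 0.2212, 0.2403, 0.1692.
Standardized rate: 0.1554×32.0 + 0.2140×59.5 + 0.2212×203.3 + 0.2403×303.4 + 0.1692×574.3 = 232.7441 per 1000.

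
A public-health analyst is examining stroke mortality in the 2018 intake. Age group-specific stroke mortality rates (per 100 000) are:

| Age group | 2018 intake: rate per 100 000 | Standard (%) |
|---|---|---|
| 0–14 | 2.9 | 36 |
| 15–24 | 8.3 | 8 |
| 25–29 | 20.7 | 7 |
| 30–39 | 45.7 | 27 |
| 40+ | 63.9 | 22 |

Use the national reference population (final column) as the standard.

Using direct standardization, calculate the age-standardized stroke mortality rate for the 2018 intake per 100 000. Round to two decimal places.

29.55

Standard weights: 0.36, 0.08, 0.07, 0.27, 0.22.
Standardized rate: 0.3600×2.9 + 0.0800×8.3 + 0.0700×20.7 + 0.2700×45.7 + 0.2200×63.9 = 29.5540 per 100 000.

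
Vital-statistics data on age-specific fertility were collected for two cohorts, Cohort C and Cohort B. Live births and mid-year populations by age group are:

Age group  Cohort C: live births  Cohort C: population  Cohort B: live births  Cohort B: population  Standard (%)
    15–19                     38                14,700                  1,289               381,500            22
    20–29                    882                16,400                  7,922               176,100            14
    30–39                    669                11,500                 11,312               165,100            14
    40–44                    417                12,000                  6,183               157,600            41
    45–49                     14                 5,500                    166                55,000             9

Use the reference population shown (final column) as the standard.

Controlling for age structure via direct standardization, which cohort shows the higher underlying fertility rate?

Age-specific rates per 1,000 for Cohort C: 2.585, 53.780, 58.174, 34.750, 2.545.
For Cohort B: 3.379, 44.986, 68.516, 39.232, 3.018.
Standard weights: 0.22, 0.14, 0.14, 0.41, 0.09.
Cohort C: 0.2200×2.585 + 0.1400×53.780 + 0.1400×58.174 + 0.4100×34.750 + 0.0900×2.545 = 30.7189 per 1,000.
Cohort B: 0.2200×3.379 + 0.1400×44.986 + 0.1400×68.516 + 0.4100×39.232 + 0.0900×3.018 = 32.9904 per 1,000.
The crude rates (33.61 vs 28.73) would put Cohort C higher, but that reflects its age composition; once standardized to a common age structure, Cohort B has the higher underlying rate.

Cohort B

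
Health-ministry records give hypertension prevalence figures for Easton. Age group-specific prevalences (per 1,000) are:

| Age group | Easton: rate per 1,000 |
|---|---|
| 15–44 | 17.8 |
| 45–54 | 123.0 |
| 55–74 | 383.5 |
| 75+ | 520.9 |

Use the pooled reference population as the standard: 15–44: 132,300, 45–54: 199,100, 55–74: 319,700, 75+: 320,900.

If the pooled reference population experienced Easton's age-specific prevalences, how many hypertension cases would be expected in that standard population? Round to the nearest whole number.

Expected hypertension cases = Σ (standard pop × age-specific rate ÷ 1,000)
= 132,300×17.8/1,000 + 199,100×123.0/1,000 + 319,700×383.5/1,000 + 320,900×520.9/1,000
= 2354.94 + 24489.30 + 122604.95 + 167156.81 = 316606.00.

316606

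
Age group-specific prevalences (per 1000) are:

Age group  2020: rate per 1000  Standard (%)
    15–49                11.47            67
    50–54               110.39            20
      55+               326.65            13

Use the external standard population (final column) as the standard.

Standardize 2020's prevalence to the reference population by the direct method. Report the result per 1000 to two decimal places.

Standard weights: 0.67, 0.20, 0.13.
Standardized rate: 0.6700×11.47 + 0.2000×110.39 + 0.1300×326.65 = 72.2274 per 1000.

72.23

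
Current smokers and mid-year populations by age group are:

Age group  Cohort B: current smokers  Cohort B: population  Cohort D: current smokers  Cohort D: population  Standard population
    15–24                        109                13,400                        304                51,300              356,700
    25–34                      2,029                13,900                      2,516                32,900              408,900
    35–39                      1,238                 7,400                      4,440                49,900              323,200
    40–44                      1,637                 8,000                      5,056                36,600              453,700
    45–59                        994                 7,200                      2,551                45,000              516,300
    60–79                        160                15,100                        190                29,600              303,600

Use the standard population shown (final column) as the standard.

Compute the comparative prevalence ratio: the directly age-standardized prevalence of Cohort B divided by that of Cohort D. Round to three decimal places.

1.820

Age-specific rates per 1,000 for Cohort B: 8.134, 145.971, 167.297, 204.625, 138.056, 10.596.
For Cohort D: 5.926, 76.474, 88.978, 138.142, 56.689, 6.419.
Standard total = 2,362,400; weights = 0.1510, 0.1731, 0.1368, 0.1921, 0.2185, 0.1285.
Cohort B: 0.1510×8.134 + 0.1731×145.971 + 0.1368×167.297 + 0.1921×204.625 + 0.2185×138.056 + 0.1285×10.596 = 120.2138 per 1,000.
Cohort D: 0.1510×5.926 + 0.1731×76.474 + 0.1368×88.978 + 0.1921×138.142 + 0.2185×56.689 + 0.1285×6.419 = 66.0490 per 1,000.
Ratio = 120.2138 ÷ 66.0490 = 1.82007.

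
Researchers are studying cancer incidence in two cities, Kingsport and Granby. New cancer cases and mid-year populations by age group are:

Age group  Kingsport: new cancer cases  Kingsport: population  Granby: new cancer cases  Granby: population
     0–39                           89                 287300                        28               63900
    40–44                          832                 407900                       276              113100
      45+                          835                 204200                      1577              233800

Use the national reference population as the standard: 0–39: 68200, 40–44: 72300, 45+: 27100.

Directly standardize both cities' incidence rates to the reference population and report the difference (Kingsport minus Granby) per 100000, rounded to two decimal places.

-65.45

Age-specific rates per 100000 for Kingsport: 30.98, 203.97, 408.91.
For Granby: 43.82, 244.03, 674.51.
Standard total = 167600; weights = 0.4069, 0.4314, 0.1617.
Kingsport: 0.4069×30.98 + 0.4314×203.97 + 0.1617×408.91 = 166.7147 per 100000.
Granby: 0.4069×43.82 + 0.4314×244.03 + 0.1617×674.51 = 232.1664 per 100000.
Difference = 166.7147 − 232.1664 = -65.4517.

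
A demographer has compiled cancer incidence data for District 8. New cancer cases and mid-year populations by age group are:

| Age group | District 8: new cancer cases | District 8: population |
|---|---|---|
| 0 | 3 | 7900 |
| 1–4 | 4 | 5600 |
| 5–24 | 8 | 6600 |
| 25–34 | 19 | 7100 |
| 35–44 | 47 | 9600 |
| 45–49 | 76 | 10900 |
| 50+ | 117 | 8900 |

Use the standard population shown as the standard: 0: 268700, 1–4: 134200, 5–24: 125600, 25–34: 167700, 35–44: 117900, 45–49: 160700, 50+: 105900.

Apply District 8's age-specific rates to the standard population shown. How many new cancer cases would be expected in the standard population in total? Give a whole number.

3889

Age-specific rates per 100000 for District 8: 37.97, 71.43, 121.21, 267.61, 489.58, 697.25, 1314.61.
Expected new cancer cases = Σ (standard pop × age-specific rate ÷ 100000)
= 268700×37.97/100000 + 134200×71.43/100000 + 125600×121.21/100000 + 167700×267.61/100000 + 117900×489.58/100000 + 160700×697.25/100000 + 105900×1314.61/100000
= 102.04 + 95.86 + 152.24 + 448.77 + 577.22 + 1120.48 + 1392.17 = 3888.78.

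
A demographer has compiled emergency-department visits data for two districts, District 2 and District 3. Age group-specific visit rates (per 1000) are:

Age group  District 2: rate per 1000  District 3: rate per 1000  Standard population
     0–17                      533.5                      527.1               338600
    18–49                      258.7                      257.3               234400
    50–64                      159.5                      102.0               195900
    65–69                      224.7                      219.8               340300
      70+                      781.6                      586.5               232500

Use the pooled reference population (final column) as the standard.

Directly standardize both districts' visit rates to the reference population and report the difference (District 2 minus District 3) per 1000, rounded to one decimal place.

45.3

Standard total = 1341700; weights = 0.2524, 0.1747, 0.1460, 0.2536, 0.1733.
District 2: 0.2524×533.5 + 0.1747×258.7 + 0.1460×159.5 + 0.2536×224.7 + 0.1733×781.6 = 395.5548 per 1000.
District 3: 0.2524×527.1 + 0.1747×257.3 + 0.1460×102.0 + 0.2536×219.8 + 0.1733×586.5 = 350.2483 per 1000.
Difference = 395.5548 − 350.2483 = 45.3065.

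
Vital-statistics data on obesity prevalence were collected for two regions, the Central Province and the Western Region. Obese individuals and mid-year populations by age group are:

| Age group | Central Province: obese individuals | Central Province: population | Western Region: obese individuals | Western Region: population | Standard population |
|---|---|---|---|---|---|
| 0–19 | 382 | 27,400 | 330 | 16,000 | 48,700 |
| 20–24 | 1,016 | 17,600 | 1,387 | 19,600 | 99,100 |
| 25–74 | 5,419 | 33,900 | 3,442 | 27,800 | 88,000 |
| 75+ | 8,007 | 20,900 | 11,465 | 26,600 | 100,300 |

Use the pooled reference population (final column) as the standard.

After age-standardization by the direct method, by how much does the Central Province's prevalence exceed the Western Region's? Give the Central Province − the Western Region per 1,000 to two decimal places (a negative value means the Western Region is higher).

-9.67

Age-specific rates per 1,000 for the Central Province: 13.942, 57.727, 159.853, 383.110.
For the Western Region: 20.625, 70.765, 123.813, 431.015.
Standard total = 336,100; weights = 0.1449, 0.2949, 0.2618, 0.2984.
The Central Province: 0.1449×13.942 + 0.2949×57.727 + 0.2618×159.853 + 0.2984×383.110 = 175.2237 per 1,000.
The Western Region: 0.1449×20.625 + 0.2949×70.765 + 0.2618×123.813 + 0.2984×431.015 = 184.8962 per 1,000.
Difference = 175.2237 − 184.8962 = -9.6725.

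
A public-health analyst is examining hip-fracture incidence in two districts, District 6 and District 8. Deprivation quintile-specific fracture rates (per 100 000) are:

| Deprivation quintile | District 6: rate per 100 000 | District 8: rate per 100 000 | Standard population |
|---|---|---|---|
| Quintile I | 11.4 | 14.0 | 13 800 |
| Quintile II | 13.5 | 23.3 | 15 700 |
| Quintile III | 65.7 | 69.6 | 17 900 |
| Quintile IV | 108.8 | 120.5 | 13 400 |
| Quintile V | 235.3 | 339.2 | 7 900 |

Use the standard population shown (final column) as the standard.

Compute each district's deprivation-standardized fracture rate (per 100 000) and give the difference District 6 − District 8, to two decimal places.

Standard total = 68 700; weights = 0.2009, 0.2285, 0.2606, 0.1951, 0.1150.
District 6: 0.2009×11.4 + 0.2285×13.5 + 0.2606×65.7 + 0.1951×108.8 + 0.1150×235.3 = 70.7728 per 100 000.
District 8: 0.2009×14.0 + 0.2285×23.3 + 0.2606×69.6 + 0.1951×120.5 + 0.1150×339.2 = 88.7806 per 100 000.
Difference = 70.7728 − 88.7806 = -18.0079.

-18.01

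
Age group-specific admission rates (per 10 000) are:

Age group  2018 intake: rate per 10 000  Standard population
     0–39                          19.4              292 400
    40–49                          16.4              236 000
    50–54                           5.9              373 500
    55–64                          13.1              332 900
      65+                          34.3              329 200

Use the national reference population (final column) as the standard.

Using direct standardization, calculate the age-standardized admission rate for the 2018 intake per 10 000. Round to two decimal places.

Standard total = 1 564 000; weights = 0.1870, 0.1509, 0.2388, 0.2129, 0.2105.
Standardized rate: 0.1870×19.4 + 0.1509×16.4 + 0.2388×5.9 + 0.2129×13.1 + 0.2105×34.3 = 17.5186 per 10 000.

17.52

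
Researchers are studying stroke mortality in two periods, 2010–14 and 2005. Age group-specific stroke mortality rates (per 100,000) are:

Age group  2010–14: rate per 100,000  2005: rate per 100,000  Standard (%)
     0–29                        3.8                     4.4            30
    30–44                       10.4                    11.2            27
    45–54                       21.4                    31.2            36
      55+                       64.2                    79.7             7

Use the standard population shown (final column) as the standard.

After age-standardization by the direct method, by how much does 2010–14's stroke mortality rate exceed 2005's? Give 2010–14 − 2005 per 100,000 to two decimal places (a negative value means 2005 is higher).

Standard weights: 0.30, 0.27, 0.36, 0.07.
2010–14: 0.3000×3.8 + 0.2700×10.4 + 0.3600×21.4 + 0.0700×64.2 = 16.1460 per 100,000.
2005: 0.3000×4.4 + 0.2700×11.2 + 0.3600×31.2 + 0.0700×79.7 = 21.1550 per 100,000.
Difference = 16.1460 − 21.1550 = -5.0090.

-5.01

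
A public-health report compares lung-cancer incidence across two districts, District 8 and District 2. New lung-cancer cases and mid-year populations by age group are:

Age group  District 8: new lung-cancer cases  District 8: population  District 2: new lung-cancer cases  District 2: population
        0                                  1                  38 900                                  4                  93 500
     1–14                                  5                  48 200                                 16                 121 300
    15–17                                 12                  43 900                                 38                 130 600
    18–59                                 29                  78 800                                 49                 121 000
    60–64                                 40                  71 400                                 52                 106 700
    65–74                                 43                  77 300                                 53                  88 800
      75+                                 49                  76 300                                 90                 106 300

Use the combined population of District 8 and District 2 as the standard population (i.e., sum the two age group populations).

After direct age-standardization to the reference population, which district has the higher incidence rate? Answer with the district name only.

District 2

Age-specific rates per 100 000 for District 8: 2.57, 10.37, 27.33, 36.80, 56.02, 55.63, 64.22.
For District 2: 4.28, 13.19, 29.10, 40.50, 48.73, 59.68, 84.67.
Combined standard total = 1 203 000; weights = 0.1101, 0.1409, 0.1451, 0.1661, 0.1480, 0.1381, 0.1518.
District 8: 0.1101×2.57 + 0.1409×10.37 + 0.1451×27.33 + 0.1661×36.80 + 0.1480×56.02 + 0.1381×55.63 + 0.1518×64.22 = 37.5441 per 100 000.
District 2: 0.1101×4.28 + 0.1409×13.19 + 0.1451×29.10 + 0.1661×40.50 + 0.1480×48.73 + 0.1381×59.68 + 0.1518×84.67 = 41.5826 per 100 000.
The crude rates (41.17 vs 39.31) would put District 8 higher, but that reflects its age composition; once standardized to a common age structure, District 2 has the higher underlying rate.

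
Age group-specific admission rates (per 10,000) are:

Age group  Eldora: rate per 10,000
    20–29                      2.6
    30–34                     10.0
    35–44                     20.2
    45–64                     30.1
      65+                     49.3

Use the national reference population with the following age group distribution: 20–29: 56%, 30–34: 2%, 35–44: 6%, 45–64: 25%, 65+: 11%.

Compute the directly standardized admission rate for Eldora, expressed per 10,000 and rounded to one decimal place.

15.8

Standard weights: 0.56, 0.02, 0.06, 0.25, 0.11.
Standardized rate: 0.5600×2.6 + 0.0200×10.0 + 0.0600×20.2 + 0.2500×30.1 + 0.1100×49.3 = 15.8160 per 10,000.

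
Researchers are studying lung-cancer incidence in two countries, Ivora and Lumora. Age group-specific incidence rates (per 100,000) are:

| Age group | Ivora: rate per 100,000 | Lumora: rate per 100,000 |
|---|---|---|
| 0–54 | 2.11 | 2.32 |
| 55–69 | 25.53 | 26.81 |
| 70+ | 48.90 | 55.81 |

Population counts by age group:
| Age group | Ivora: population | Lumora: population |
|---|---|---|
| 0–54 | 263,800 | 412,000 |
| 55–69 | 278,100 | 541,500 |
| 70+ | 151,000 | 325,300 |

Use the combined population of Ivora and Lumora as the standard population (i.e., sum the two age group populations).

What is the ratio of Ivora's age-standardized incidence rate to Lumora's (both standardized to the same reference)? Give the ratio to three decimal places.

0.911

Combined standard total = 1,971,700; weights = 0.3427, 0.4157, 0.2416.
Ivora: 0.3427×2.11 + 0.4157×25.53 + 0.2416×48.90 = 23.1482 per 100,000.
Lumora: 0.3427×2.32 + 0.4157×26.81 + 0.2416×55.81 = 25.4215 per 100,000.
Ratio = 23.1482 ÷ 25.4215 = 0.91058.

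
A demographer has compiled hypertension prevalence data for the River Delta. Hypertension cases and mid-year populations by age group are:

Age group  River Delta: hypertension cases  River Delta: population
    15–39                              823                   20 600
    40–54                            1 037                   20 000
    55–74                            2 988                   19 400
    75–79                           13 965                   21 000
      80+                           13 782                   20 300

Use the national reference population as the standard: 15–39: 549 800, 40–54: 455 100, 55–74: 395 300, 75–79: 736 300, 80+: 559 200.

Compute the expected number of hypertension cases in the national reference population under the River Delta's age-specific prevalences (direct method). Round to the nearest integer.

975736

Age-specific rates per 1 000 for the River Delta: 39.951, 51.850, 154.021, 665.000, 678.916.
Expected hypertension cases = Σ (standard pop × age-specific rate ÷ 1 000)
= 549 800×39.951/1 000 + 455 100×51.850/1 000 + 395 300×154.021/1 000 + 736 300×665.000/1 000 + 559 200×678.916/1 000
= 21965.31 + 23596.94 + 60884.35 + 489639.50 + 379649.97 = 975736.07.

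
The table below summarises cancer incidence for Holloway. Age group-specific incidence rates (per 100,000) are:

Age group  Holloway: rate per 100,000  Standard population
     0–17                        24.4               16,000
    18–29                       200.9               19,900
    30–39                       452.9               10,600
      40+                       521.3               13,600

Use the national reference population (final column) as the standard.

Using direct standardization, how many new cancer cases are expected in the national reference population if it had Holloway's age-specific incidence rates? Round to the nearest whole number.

163

Expected new cancer cases = Σ (standard pop × age-specific rate ÷ 100,000)
= 16,000×24.4/100,000 + 19,900×200.9/100,000 + 10,600×452.9/100,000 + 13,600×521.3/100,000
= 3.90 + 39.98 + 48.01 + 70.90 = 162.79.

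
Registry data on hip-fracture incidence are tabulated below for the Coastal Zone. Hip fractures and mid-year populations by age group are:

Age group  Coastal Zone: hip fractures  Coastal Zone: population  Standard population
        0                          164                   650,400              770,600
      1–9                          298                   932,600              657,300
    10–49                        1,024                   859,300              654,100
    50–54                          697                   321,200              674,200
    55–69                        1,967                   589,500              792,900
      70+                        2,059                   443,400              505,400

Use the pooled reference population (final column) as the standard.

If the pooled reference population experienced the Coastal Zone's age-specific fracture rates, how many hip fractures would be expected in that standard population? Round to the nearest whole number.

7639

Age-specific rates per 100,000 for the Coastal Zone: 25.22, 31.95, 119.17, 217.00, 333.67, 464.37.
Expected hip fractures = Σ (standard pop × age-specific rate ÷ 100,000)
= 770,600×25.22/100,000 + 657,300×31.95/100,000 + 654,100×119.17/100,000 + 674,200×217.00/100,000 + 792,900×333.67/100,000 + 505,400×464.37/100,000
= 194.31 + 210.03 + 779.47 + 1463.01 + 2645.69 + 2346.91 = 7639.41.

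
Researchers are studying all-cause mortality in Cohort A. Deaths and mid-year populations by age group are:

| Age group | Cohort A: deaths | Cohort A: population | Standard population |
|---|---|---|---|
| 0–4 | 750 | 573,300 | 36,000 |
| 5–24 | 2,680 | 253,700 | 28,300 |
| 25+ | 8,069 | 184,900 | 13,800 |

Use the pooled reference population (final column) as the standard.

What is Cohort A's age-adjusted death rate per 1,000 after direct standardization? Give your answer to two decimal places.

Age-specific rates per 1,000 for Cohort A: 1.308, 10.564, 43.640.
Standard total = 78,100; weights = 0.4609, 0.3624, 0.1767.
Standardized rate: 0.4609×1.308 + 0.3624×10.564 + 0.1767×43.640 = 12.1418 per 1,000.

12.14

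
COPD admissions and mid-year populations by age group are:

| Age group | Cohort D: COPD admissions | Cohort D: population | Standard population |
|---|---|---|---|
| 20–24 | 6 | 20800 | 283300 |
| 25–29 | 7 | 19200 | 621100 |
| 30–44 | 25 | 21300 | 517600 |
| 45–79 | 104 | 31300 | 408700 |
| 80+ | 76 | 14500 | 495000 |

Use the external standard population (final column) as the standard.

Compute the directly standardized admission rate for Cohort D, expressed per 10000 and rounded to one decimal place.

20.9

Age-specific rates per 10000 for Cohort D: 2.88, 3.65, 11.74, 33.23, 52.41.
Standard total = 2325700; weights = 0.1218, 0.2671, 0.2226, 0.1757, 0.2128.
Standardized rate: 0.1218×2.88 + 0.2671×3.65 + 0.2226×11.74 + 0.1757×33.23 + 0.2128×52.41 = 20.9319 per 10000.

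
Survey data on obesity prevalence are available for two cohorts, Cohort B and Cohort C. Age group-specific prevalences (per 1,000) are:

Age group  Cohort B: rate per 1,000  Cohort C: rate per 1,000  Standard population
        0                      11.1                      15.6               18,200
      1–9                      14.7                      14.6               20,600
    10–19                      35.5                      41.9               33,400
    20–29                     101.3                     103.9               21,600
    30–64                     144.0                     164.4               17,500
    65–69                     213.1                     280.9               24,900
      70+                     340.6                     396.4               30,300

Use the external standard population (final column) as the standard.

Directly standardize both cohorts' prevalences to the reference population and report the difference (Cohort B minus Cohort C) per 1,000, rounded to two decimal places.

Standard total = 166,500; weights = 0.1093, 0.1237, 0.2006, 0.1297, 0.1051, 0.1495, 0.1820.
Cohort B: 0.1093×11.1 + 0.1237×14.7 + 0.2006×35.5 + 0.1297×101.3 + 0.1051×144.0 + 0.1495×213.1 + 0.1820×340.6 = 132.2822 per 1,000.
Cohort C: 0.1093×15.6 + 0.1237×14.6 + 0.2006×41.9 + 0.1297×103.9 + 0.1051×164.4 + 0.1495×280.9 + 0.1820×396.4 = 156.8211 per 1,000.
Difference = 132.2822 − 156.8211 = -24.5389.

-24.54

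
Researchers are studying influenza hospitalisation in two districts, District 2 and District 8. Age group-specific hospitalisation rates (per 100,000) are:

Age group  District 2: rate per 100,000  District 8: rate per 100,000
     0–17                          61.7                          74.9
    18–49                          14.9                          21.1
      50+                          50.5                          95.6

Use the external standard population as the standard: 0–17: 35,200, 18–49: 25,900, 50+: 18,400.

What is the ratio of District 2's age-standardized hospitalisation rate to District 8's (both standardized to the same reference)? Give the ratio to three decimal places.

0.706

Standard total = 79,500; weights = 0.4428, 0.3258, 0.2314.
District 2: 0.4428×61.7 + 0.3258×14.9 + 0.2314×50.5 = 43.8610 per 100,000.
District 8: 0.4428×74.9 + 0.3258×21.1 + 0.2314×95.6 = 62.1636 per 100,000.
Ratio = 43.8610 ÷ 62.1636 = 0.70557.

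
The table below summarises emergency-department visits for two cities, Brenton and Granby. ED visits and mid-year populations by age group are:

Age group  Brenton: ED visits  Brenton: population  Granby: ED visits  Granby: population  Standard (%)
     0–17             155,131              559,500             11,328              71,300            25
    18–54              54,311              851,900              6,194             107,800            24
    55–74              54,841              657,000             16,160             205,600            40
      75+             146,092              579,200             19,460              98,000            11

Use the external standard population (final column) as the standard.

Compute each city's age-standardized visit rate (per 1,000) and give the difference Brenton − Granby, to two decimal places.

38.96

Age-specific rates per 1,000 for Brenton: 277.267, 63.753, 83.472, 252.231.
For Granby: 158.878, 57.458, 78.599, 198.571.
Standard weights: 0.25, 0.24, 0.40, 0.11.
Brenton: 0.2500×277.267 + 0.2400×63.753 + 0.4000×83.472 + 0.1100×252.231 = 145.7516 per 1,000.
Granby: 0.2500×158.878 + 0.2400×57.458 + 0.4000×78.599 + 0.1100×198.571 = 106.7920 per 1,000.
Difference = 145.7516 − 106.7920 = 38.9596.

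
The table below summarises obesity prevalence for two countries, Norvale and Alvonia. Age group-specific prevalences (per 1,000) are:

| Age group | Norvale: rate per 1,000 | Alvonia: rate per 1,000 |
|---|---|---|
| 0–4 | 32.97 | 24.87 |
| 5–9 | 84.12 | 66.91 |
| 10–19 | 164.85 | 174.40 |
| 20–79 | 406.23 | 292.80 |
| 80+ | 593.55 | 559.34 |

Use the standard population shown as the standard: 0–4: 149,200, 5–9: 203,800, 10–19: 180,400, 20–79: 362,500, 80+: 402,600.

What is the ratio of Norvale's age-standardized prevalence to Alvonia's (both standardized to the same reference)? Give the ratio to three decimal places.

1.152

Standard total = 1,298,500; weights = 0.1149, 0.1570, 0.1389, 0.2792, 0.3101.
Norvale: 0.1149×32.97 + 0.1570×84.12 + 0.1389×164.85 + 0.2792×406.23 + 0.3101×593.55 = 337.3302 per 1,000.
Alvonia: 0.1149×24.87 + 0.1570×66.91 + 0.1389×174.40 + 0.2792×292.80 + 0.3101×559.34 = 292.7523 per 1,000.
Ratio = 337.3302 ÷ 292.7523 = 1.15227.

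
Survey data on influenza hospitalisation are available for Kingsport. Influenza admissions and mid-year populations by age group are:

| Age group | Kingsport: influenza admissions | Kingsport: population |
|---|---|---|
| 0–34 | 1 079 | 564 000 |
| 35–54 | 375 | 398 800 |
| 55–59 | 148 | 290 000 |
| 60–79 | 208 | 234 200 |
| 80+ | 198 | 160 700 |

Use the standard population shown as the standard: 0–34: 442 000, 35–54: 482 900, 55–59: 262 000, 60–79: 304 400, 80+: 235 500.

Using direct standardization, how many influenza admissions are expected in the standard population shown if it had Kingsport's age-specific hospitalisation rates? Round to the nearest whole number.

Age-specific rates per 100 000 for Kingsport: 191.31, 94.03, 51.03, 88.81, 123.21.
Expected influenza admissions = Σ (standard pop × age-specific rate ÷ 100 000)
= 442 000×191.31/100 000 + 482 900×94.03/100 000 + 262 000×51.03/100 000 + 304 400×88.81/100 000 + 235 500×123.21/100 000
= 845.60 + 454.08 + 133.71 + 270.35 + 290.16 = 1993.90.

1994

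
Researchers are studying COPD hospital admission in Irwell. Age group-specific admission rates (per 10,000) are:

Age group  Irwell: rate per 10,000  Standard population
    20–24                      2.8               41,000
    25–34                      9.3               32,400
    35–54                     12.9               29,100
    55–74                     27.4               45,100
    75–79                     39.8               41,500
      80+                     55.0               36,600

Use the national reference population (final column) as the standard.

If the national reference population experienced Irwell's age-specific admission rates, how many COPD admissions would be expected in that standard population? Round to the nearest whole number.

Expected COPD admissions = Σ (standard pop × age-specific rate ÷ 10,000)
= 41,000×2.8/10,000 + 32,400×9.3/10,000 + 29,100×12.9/10,000 + 45,100×27.4/10,000 + 41,500×39.8/10,000 + 36,600×55.0/10,000
= 11.48 + 30.13 + 37.54 + 123.57 + 165.17 + 201.30 = 569.20.

569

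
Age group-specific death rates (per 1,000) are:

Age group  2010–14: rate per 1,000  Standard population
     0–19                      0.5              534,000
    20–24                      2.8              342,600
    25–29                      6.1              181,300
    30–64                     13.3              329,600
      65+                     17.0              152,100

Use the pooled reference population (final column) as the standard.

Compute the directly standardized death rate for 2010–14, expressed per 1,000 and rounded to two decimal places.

Standard total = 1,539,600; weights = 0.3468, 0.2225, 0.1178, 0.2141, 0.0988.
Standardized rate: 0.3468×0.5 + 0.2225×2.8 + 0.1178×6.1 + 0.2141×13.3 + 0.0988×17.0 = 6.0416 per 1,000.

6.04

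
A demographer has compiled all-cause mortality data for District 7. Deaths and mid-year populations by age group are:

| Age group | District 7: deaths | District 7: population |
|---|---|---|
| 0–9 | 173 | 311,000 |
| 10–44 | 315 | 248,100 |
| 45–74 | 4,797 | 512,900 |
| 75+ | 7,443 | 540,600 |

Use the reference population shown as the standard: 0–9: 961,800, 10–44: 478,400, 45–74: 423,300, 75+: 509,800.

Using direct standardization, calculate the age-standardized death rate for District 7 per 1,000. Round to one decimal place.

5.1

Age-specific rates per 1,000 for District 7: 0.556, 1.270, 9.353, 13.768.
Standard total = 2,373,300; weights = 0.4053, 0.2016, 0.1784, 0.2148.
Standardized rate: 0.4053×0.556 + 0.2016×1.270 + 0.1784×9.353 + 0.2148×13.768 = 5.1070 per 1,000.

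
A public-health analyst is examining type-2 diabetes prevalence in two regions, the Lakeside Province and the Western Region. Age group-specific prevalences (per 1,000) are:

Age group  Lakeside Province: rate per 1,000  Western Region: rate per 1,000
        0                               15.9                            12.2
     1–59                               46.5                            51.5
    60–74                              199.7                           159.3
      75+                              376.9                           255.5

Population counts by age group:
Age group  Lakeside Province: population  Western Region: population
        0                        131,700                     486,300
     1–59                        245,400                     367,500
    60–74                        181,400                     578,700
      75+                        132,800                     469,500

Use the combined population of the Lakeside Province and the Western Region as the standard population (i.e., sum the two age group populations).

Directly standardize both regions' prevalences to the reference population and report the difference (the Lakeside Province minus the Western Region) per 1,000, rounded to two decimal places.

Combined standard total = 2,593,300; weights = 0.2383, 0.2363, 0.2931, 0.2323.
The Lakeside Province: 0.2383×15.9 + 0.2363×46.5 + 0.2931×199.7 + 0.2323×376.9 = 160.8471 per 1,000.
The Western Region: 0.2383×12.2 + 0.2363×51.5 + 0.2931×159.3 + 0.2323×255.5 = 121.1104 per 1,000.
Difference = 160.8471 − 121.1104 = 39.7368.

39.74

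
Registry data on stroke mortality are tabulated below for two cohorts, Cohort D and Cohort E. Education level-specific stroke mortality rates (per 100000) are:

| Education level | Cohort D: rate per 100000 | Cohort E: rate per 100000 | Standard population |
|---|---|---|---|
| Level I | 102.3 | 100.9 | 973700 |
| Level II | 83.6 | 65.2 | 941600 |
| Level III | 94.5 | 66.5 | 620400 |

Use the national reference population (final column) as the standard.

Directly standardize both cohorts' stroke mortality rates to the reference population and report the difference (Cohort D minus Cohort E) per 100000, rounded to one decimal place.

14.2

Standard total = 2535700; weights = 0.3840, 0.3713, 0.2447.
Cohort D: 0.3840×102.3 + 0.3713×83.6 + 0.2447×94.5 = 93.4476 per 100000.
Cohort E: 0.3840×100.9 + 0.3713×65.2 + 0.2447×66.5 = 79.2267 per 100000.
Difference = 93.4476 − 79.2267 = 14.2209.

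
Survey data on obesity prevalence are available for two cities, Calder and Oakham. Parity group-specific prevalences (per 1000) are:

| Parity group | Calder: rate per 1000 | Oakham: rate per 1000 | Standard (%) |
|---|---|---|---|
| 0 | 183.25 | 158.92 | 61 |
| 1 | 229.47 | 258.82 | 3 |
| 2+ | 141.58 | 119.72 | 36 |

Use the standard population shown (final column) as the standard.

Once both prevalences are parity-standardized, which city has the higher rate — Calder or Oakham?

Calder

Standard weights: 0.61, 0.03, 0.36.
Calder: 0.6100×183.25 + 0.0300×229.47 + 0.3600×141.58 = 169.6354 per 1000.
Oakham: 0.6100×158.92 + 0.0300×258.82 + 0.3600×119.72 = 147.8050 per 1000.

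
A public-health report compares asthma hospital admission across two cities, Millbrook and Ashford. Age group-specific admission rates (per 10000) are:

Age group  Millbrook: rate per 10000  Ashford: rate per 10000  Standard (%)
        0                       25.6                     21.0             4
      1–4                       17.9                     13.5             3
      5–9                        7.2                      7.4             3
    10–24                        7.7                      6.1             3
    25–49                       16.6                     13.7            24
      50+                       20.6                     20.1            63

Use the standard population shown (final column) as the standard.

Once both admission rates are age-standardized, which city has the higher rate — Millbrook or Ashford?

Standard weights: 0.04, 0.03, 0.03, 0.03, 0.24, 0.63.
Millbrook: 0.0400×25.6 + 0.0300×17.9 + 0.0300×7.2 + 0.0300×7.7 + 0.2400×16.6 + 0.6300×20.6 = 18.9700 per 10000.
Ashford: 0.0400×21.0 + 0.0300×13.5 + 0.0300×7.4 + 0.0300×6.1 + 0.2400×13.7 + 0.6300×20.1 = 17.6010 per 10000.

Millbrook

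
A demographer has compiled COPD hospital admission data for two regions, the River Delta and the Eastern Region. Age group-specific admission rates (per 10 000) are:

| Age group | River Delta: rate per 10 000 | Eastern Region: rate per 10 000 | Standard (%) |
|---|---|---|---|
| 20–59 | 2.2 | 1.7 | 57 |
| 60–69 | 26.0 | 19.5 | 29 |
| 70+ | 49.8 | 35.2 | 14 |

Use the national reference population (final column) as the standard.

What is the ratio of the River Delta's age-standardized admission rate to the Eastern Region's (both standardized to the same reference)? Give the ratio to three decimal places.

1.365

Standard weights: 0.57, 0.29, 0.14.
The River Delta: 0.5700×2.2 + 0.2900×26.0 + 0.1400×49.8 = 15.7660 per 10 000.
The Eastern Region: 0.5700×1.7 + 0.2900×19.5 + 0.1400×35.2 = 11.5520 per 10 000.
Ratio = 15.7660 ÷ 11.5520 = 1.36479.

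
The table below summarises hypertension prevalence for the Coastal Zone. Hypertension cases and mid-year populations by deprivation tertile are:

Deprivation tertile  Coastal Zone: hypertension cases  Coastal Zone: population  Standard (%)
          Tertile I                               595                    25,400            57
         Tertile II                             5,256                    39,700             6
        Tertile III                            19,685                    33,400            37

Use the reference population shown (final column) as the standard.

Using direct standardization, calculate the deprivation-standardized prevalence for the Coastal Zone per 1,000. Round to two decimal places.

Deprivation-specific rates per 1,000 for the Coastal Zone: 23.425, 132.393, 589.371.
Standard weights: 0.57, 0.06, 0.37.
Standardized rate: 0.5700×23.425 + 0.0600×132.393 + 0.3700×589.371 = 239.3633 per 1,000.

239.36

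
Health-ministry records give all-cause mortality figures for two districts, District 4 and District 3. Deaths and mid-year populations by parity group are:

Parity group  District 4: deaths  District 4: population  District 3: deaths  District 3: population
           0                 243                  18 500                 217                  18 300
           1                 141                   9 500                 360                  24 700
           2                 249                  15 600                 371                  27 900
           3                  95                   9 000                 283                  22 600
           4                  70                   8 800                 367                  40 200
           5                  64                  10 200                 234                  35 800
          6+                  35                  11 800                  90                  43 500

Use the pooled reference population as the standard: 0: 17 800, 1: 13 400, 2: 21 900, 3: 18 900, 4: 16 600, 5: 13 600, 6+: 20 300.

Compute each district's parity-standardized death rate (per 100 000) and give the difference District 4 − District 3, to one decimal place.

34.8

Parity-specific rates per 100 000 for District 4: 1313.51, 1484.21, 1596.15, 1055.56, 795.45, 627.45, 296.61.
For District 3: 1185.79, 1457.49, 1329.75, 1252.21, 912.94, 653.63, 206.90.
Standard total = 122 500; weights = 0.1453, 0.1094, 0.1788, 0.1543, 0.1355, 0.1110, 0.1657.
District 4: 0.1453×1313.51 + 0.1094×1484.21 + 0.1788×1596.15 + 0.1543×1055.56 + 0.1355×795.45 + 0.1110×627.45 + 0.1657×296.61 = 1028.0310 per 100 000.
District 3: 0.1453×1185.79 + 0.1094×1457.49 + 0.1788×1329.75 + 0.1543×1252.21 + 0.1355×912.94 + 0.1110×653.63 + 0.1657×206.90 = 993.2237 per 100 000.
Difference = 1028.0310 − 993.2237 = 34.8073.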